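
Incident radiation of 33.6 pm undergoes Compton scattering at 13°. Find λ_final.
33.6622 pm

Using the Compton scattering formula:
λ' = λ + Δλ = λ + λ_C(1 - cos θ)

Given:
- Initial wavelength λ = 33.6 pm
- Scattering angle θ = 13°
- Compton wavelength λ_C ≈ 2.4263 pm

Calculate the shift:
Δλ = 2.4263 × (1 - cos(13°))
Δλ = 2.4263 × 0.0256
Δλ = 0.0622 pm

Final wavelength:
λ' = 33.6 + 0.0622 = 33.6622 pm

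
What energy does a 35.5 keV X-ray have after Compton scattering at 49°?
34.6716 keV

First convert energy to wavelength:
λ = hc/E, with hc ≈ 1239.842 keV·pm (i.e. 1239.842 eV·nm)

For E = 35.5 keV = 35500 eV:
λ = 1239.842 keV·pm / 35.5 keV
λ = 34.9251 pm

Calculate the Compton shift:
Δλ = λ_C(1 - cos(49°)) = 2.4263 × 0.3439
Δλ = 0.8345 pm

Final wavelength:
λ' = 34.9251 + 0.8345 = 35.7596 pm

Final energy:
E' = hc/λ' = 1239.842 / 35.7596 = 34.6716 keV

(Intermediate values are shown rounded; full precision is carried through to the final answer.)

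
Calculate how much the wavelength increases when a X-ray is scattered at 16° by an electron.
0.0940 pm

Using the Compton scattering formula:
Δλ = λ_C(1 - cos θ)

where λ_C = h/(m_e·c) ≈ 2.4263 pm is the Compton wavelength of an electron.

For θ = 16°:
cos(16°) = 0.9613
1 - cos(16°) = 0.0387

Δλ = 2.4263 × 0.0387
Δλ = 0.0940 pm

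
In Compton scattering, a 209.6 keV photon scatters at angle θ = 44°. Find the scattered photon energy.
187.9618 keV

First convert energy to wavelength:
λ = hc/E, with hc ≈ 1239.842 keV·pm (i.e. 1239.842 eV·nm)

For E = 209.6 keV = 209600 eV:
λ = 1239.842 keV·pm / 209.6 keV
λ = 5.9153 pm

Calculate the Compton shift:
Δλ = λ_C(1 - cos(44°)) = 2.4263 × 0.2807
Δλ = 0.6810 pm

Final wavelength:
λ' = 5.9153 + 0.6810 = 6.5962 pm

Final energy:
E' = hc/λ' = 1239.842 / 6.5962 = 187.9618 keV

(Intermediate values are shown rounded; full precision is carried through to the final answer.)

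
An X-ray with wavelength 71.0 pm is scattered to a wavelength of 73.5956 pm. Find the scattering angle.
94.00°

First find the wavelength shift:
Δλ = λ' - λ = 73.5956 - 71.0 = 2.5956 pm

Using Δλ = λ_C(1 - cos θ), with λ_C = h/(m_e·c) ≈ 2.42631024 pm:
cos θ = 1 - Δλ/λ_C
cos θ = 1 - 2.5956/2.42631024
cos θ = -0.069773

θ = arccos(-0.069773)
θ = 94.00°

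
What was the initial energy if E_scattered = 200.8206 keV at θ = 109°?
419.1999 keV

Convert final energy to wavelength (hc ≈ 1239.842 keV·pm):
λ' = hc/E' = 1239.842 / 200.8206 = 6.1739 pm

Calculate the Compton shift:
Δλ = λ_C(1 - cos(109°))
Δλ = 2.4263 × (1 - cos(109°))
Δλ = 3.2162 pm

Initial wavelength:
λ = λ' - Δλ = 6.1739 - 3.2162 = 2.9576 pm

Initial energy:
E = hc/λ = 1239.842 / 2.9576 = 419.1999 keV

(Intermediate values are shown rounded; full precision is carried through to the final answer.)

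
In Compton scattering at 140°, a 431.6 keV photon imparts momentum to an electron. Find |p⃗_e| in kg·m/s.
3.0739e-22 kg·m/s

The electron is initially at rest, so by conservation of momentum:
p⃗_e = p⃗₀ − p⃗'  (incident photon momentum minus scattered photon momentum)

Photon momentum magnitudes (p = h/λ = E/c):
λ₀ = hc/E₀ = 2.8727 pm → p₀ = h/λ₀ = 2.3066e-22 kg·m/s
Δλ = λ_C(1 − cos 140°) = 4.2850 pm
λ' = 7.1576 pm → p' = h/λ' = 9.2573e-23 kg·m/s

The scattered photon makes angle θ = 140° with the incident direction, so by the law of cosines:
|p⃗_e|² = p₀² + p'² − 2p₀p'cos θ
|p⃗_e|² = (2.3066e-22)² + (9.2573e-23)² − 2·2.3066e-22·9.2573e-23·cos(140°)
|p⃗_e| = 3.0739e-22 kg·m/s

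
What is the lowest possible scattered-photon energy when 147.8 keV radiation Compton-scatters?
93.6347 keV (at θ = 180°)

The scattered photon has minimum energy when its wavelength is maximum, i.e., when the Compton shift Δλ = λ_C(1 − cos θ) is maximum. This occurs at θ = 180° (backscattering), giving Δλ_max = 2λ_C = 4.8526 pm.

Initial wavelength: λ₀ = hc/E₀ = 8.3886 pm
Maximum final wavelength: λ'_max = λ₀ + 2λ_C = 8.3886 + 4.8526 = 13.2413 pm
Minimum final energy: E'_min = hc/λ'_max = 93.6347 keV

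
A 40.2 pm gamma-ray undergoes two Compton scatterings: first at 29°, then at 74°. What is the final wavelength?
42.2617 pm

Apply Compton shift twice:

First scattering at θ₁ = 29°:
Δλ₁ = λ_C(1 - cos(29°))
Δλ₁ = 2.4263 × 0.1254
Δλ₁ = 0.3042 pm

After first scattering:
λ₁ = 40.2 + 0.3042 = 40.5042 pm

Second scattering at θ₂ = 74°:
Δλ₂ = λ_C(1 - cos(74°))
Δλ₂ = 2.4263 × 0.7244
Δλ₂ = 1.7575 pm

Final wavelength:
λ₂ = 40.5042 + 1.7575 = 42.2617 pm

Total shift: Δλ_total = 0.3042 + 1.7575 = 2.0617 pm

(Intermediate values are shown rounded; full precision is carried through to the final answer.)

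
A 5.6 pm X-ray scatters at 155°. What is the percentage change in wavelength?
82.5945%

Calculate the Compton shift:
Δλ = λ_C(1 - cos(155°))
Δλ = 2.4263 × (1 - cos(155°))
Δλ = 2.4263 × 1.9063
Δλ = 4.6253 pm

Percentage change:
(Δλ/λ₀) × 100 = (4.6253/5.6) × 100
= 82.5945%

(Intermediate values are shown rounded; full precision is carried through to the final answer.)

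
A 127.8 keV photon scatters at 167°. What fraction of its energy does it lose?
0.3306 (or 33.06%)

Calculate initial and final photon energies:

Initial: E₀ = 127.8 keV → λ₀ = 9.7014 pm
Compton shift: Δλ = 4.7904 pm
Final wavelength: λ' = 14.4919 pm
Final energy: E' = 85.5544 keV

Fractional energy loss:
(E₀ - E')/E₀ = (127.8000 - 85.5544)/127.8000
= 42.2456/127.8000
= 0.3306
= 33.06%

(Intermediate values are shown rounded; full precision is carried through to the final answer.)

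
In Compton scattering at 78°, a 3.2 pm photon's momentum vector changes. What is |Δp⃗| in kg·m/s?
2.2017e-22 kg·m/s

Photon momentum magnitude is p = h/λ.

Initial momentum:
p₀ = h/λ = 6.6261e-34/3.2000e-12 = 2.0706e-22 kg·m/s

After scattering:
λ' = λ + Δλ = 3.2 + 1.9219 = 5.1219 pm
p' = h/λ' = 6.6261e-34/5.1219e-12 = 1.2937e-22 kg·m/s

Momentum is a vector; the scattered photon's direction makes angle θ = 78° with the incident direction. The magnitude of the vector change Δp⃗ = p⃗₀ − p⃗' is found from the law of cosines:
|Δp⃗|² = p₀² + p'² − 2p₀p'cos θ
|Δp⃗|² = (2.0706e-22)² + (1.2937e-22)² − 2·2.0706e-22·1.2937e-22·cos(78°)
|Δp⃗| = 2.2017e-22 kg·m/s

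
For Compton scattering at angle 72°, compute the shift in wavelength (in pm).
1.6765 pm

Using the Compton scattering formula:
Δλ = λ_C(1 - cos θ)

where λ_C = h/(m_e·c) ≈ 2.4263 pm is the Compton wavelength of an electron.

For θ = 72°:
cos(72°) = 0.3090
1 - cos(72°) = 0.6910

Δλ = 2.4263 × 0.6910
Δλ = 1.6765 pm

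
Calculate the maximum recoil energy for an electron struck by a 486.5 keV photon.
318.9790 keV

Maximum energy transfer occurs at θ = 180° (backscattering).

Initial photon: E₀ = 486.5 keV → λ₀ = 2.5485 pm

Maximum Compton shift (at 180°):
Δλ_max = 2λ_C = 2 × 2.4263 = 4.8526 pm

Final wavelength:
λ' = 2.5485 + 4.8526 = 7.4011 pm

Minimum photon energy (maximum energy to electron):
E'_min = hc/λ' = 167.5210 keV

Maximum electron kinetic energy:
K_max = E₀ - E'_min = 486.5000 - 167.5210 = 318.9790 keV

(Intermediate values are shown rounded; full precision is carried through to the final answer.)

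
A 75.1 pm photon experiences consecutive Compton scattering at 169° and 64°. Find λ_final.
81.2707 pm

Apply Compton shift twice:

First scattering at θ₁ = 169°:
Δλ₁ = λ_C(1 - cos(169°))
Δλ₁ = 2.4263 × 1.9816
Δλ₁ = 4.8080 pm

After first scattering:
λ₁ = 75.1 + 4.8080 = 79.9080 pm

Second scattering at θ₂ = 64°:
Δλ₂ = λ_C(1 - cos(64°))
Δλ₂ = 2.4263 × 0.5616
Δλ₂ = 1.3627 pm

Final wavelength:
λ₂ = 79.9080 + 1.3627 = 81.2707 pm

Total shift: Δλ_total = 4.8080 + 1.3627 = 6.1707 pm

(Intermediate values are shown rounded; full precision is carried through to the final answer.)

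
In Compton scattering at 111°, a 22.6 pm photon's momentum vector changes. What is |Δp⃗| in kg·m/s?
4.5299e-23 kg·m/s

Photon momentum magnitude is p = h/λ.

Initial momentum:
p₀ = h/λ = 6.6261e-34/2.2600e-11 = 2.9319e-23 kg·m/s

After scattering:
λ' = λ + Δλ = 22.6 + 3.2958 = 25.8958 pm
p' = h/λ' = 6.6261e-34/2.5896e-11 = 2.5587e-23 kg·m/s

Momentum is a vector; the scattered photon's direction makes angle θ = 111° with the incident direction. The magnitude of the vector change Δp⃗ = p⃗₀ − p⃗' is found from the law of cosines:
|Δp⃗|² = p₀² + p'² − 2p₀p'cos θ
|Δp⃗|² = (2.9319e-23)² + (2.5587e-23)² − 2·2.9319e-23·2.5587e-23·cos(111°)
|Δp⃗| = 4.5299e-23 kg·m/s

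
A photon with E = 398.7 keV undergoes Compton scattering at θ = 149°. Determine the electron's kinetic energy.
235.9008 keV

By energy conservation: K_e = E_initial - E_final

First find the scattered photon energy:
Initial wavelength: λ = hc/E = 3.1097 pm
Compton shift: Δλ = λ_C(1 - cos(149°)) = 4.5061 pm
Final wavelength: λ' = 3.1097 + 4.5061 = 7.6158 pm
Final photon energy: E' = hc/λ' = 162.7992 keV

Electron kinetic energy:
K_e = E - E' = 398.7000 - 162.7992 = 235.9008 keV

(Intermediate values are shown rounded; full precision is carried through to the final answer.)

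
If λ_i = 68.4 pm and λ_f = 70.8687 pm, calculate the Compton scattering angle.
91.00°

First find the wavelength shift:
Δλ = λ' - λ = 70.8687 - 68.4 = 2.4687 pm

Using Δλ = λ_C(1 - cos θ), with λ_C = h/(m_e·c) ≈ 2.42631024 pm:
cos θ = 1 - Δλ/λ_C
cos θ = 1 - 2.4687/2.42631024
cos θ = -0.017471

θ = arccos(-0.017471)
θ = 91.00°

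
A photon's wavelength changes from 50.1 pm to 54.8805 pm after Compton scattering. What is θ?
166.00°

First find the wavelength shift:
Δλ = λ' - λ = 54.8805 - 50.1 = 4.7805 pm

Using Δλ = λ_C(1 - cos θ), with λ_C = h/(m_e·c) ≈ 2.42631024 pm:
cos θ = 1 - Δλ/λ_C
cos θ = 1 - 4.7805/2.42631024
cos θ = -0.970276

θ = arccos(-0.970276)
θ = 166.00°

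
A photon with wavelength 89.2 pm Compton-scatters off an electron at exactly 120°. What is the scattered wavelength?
92.8395 pm

Using the Compton formula: λ' = λ + λ_C(1 − cos θ)

For θ = 120°, cos θ = -1/2 (exact) = -0.5000, so:
1 − cos 120° = 1 − (-1/2) = 1.5000

Δλ = λ_C × 1.5000 = 2.4263 × 1.5000 = 3.6395 pm

λ' = 89.2 + 3.6395 = 92.8395 pm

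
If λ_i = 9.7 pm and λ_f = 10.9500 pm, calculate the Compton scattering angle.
61.00°

First find the wavelength shift:
Δλ = λ' - λ = 10.9500 - 9.7 = 1.2500 pm

Using Δλ = λ_C(1 - cos θ), with λ_C = h/(m_e·c) ≈ 2.42631024 pm:
cos θ = 1 - Δλ/λ_C
cos θ = 1 - 1.2500/2.42631024
cos θ = 0.484814

θ = arccos(0.484814)
θ = 61.00°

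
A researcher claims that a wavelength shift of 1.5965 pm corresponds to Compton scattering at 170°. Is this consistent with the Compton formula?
No, inconsistent

Calculate the expected shift for θ = 170°:

Δλ_expected = λ_C(1 - cos(170°))
Δλ_expected = 2.4263 × (1 - cos(170°))
Δλ_expected = 2.4263 × 1.9848
Δλ_expected = 4.8158 pm

Given shift: 1.5965 pm
Expected shift: 4.8158 pm
Difference: 3.2193 pm

The values do not match. The given shift corresponds to θ ≈ 70.0°, not 170°.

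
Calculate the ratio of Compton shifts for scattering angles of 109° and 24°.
109° produces the larger shift by a factor of 15.333

Calculate both shifts using Δλ = λ_C(1 - cos θ):

For θ₁ = 24°:
Δλ₁ = 2.4263 × (1 - cos(24°))
Δλ₁ = 2.4263 × 0.0865
Δλ₁ = 0.2098 pm

For θ₂ = 109°:
Δλ₂ = 2.4263 × (1 - cos(109°))
Δλ₂ = 2.4263 × 1.3256
Δλ₂ = 3.2162 pm

The 109° angle produces the larger shift.
Ratio: 3.2162/0.2098 = 15.333

(Intermediate values are shown rounded; full precision is carried through to the final answer.)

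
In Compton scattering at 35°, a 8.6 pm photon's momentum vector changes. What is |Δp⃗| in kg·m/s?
4.5353e-23 kg·m/s

Photon momentum magnitude is p = h/λ.

Initial momentum:
p₀ = h/λ = 6.6261e-34/8.6000e-12 = 7.7047e-23 kg·m/s

After scattering:
λ' = λ + Δλ = 8.6 + 0.4388 = 9.0388 pm
p' = h/λ' = 6.6261e-34/9.0388e-12 = 7.3307e-23 kg·m/s

Momentum is a vector; the scattered photon's direction makes angle θ = 35° with the incident direction. The magnitude of the vector change Δp⃗ = p⃗₀ − p⃗' is found from the law of cosines:
|Δp⃗|² = p₀² + p'² − 2p₀p'cos θ
|Δp⃗|² = (7.7047e-23)² + (7.3307e-23)² − 2·7.7047e-23·7.3307e-23·cos(35°)
|Δp⃗| = 4.5353e-23 kg·m/s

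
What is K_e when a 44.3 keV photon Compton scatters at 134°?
5.6746 keV

By energy conservation: K_e = E_initial - E_final

First find the scattered photon energy:
Initial wavelength: λ = hc/E = 27.9874 pm
Compton shift: Δλ = λ_C(1 - cos(134°)) = 4.1118 pm
Final wavelength: λ' = 27.9874 + 4.1118 = 32.0992 pm
Final photon energy: E' = hc/λ' = 38.6254 keV

Electron kinetic energy:
K_e = E - E' = 44.3000 - 38.6254 = 5.6746 keV

(Intermediate values are shown rounded; full precision is carried through to the final answer.)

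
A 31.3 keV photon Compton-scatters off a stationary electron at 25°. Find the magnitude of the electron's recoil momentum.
7.2210e-24 kg·m/s

The electron is initially at rest, so by conservation of momentum:
p⃗_e = p⃗₀ − p⃗'  (incident photon momentum minus scattered photon momentum)

Photon momentum magnitudes (p = h/λ = E/c):
λ₀ = hc/E₀ = 39.6116 pm → p₀ = h/λ₀ = 1.6728e-23 kg·m/s
Δλ = λ_C(1 − cos 25°) = 0.2273 pm
λ' = 39.8389 pm → p' = h/λ' = 1.6632e-23 kg·m/s

The scattered photon makes angle θ = 25° with the incident direction, so by the law of cosines:
|p⃗_e|² = p₀² + p'² − 2p₀p'cos θ
|p⃗_e|² = (1.6728e-23)² + (1.6632e-23)² − 2·1.6728e-23·1.6632e-23·cos(25°)
|p⃗_e| = 7.2210e-24 kg·m/s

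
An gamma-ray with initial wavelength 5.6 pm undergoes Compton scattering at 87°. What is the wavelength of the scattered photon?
7.8993 pm

Using the Compton scattering formula:
λ' = λ + Δλ = λ + λ_C(1 - cos θ)

Given:
- Initial wavelength λ = 5.6 pm
- Scattering angle θ = 87°
- Compton wavelength λ_C ≈ 2.4263 pm

Calculate the shift:
Δλ = 2.4263 × (1 - cos(87°))
Δλ = 2.4263 × 0.9477
Δλ = 2.2993 pm

Final wavelength:
λ' = 5.6 + 2.2993 = 7.8993 pm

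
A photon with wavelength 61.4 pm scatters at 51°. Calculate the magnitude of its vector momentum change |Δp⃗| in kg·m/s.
9.2258e-24 kg·m/s

Photon momentum magnitude is p = h/λ.

Initial momentum:
p₀ = h/λ = 6.6261e-34/6.1400e-11 = 1.0792e-23 kg·m/s

After scattering:
λ' = λ + Δλ = 61.4 + 0.8994 = 62.2994 pm
p' = h/λ' = 6.6261e-34/6.2299e-11 = 1.0636e-23 kg·m/s

Momentum is a vector; the scattered photon's direction makes angle θ = 51° with the incident direction. The magnitude of the vector change Δp⃗ = p⃗₀ − p⃗' is found from the law of cosines:
|Δp⃗|² = p₀² + p'² − 2p₀p'cos θ
|Δp⃗|² = (1.0792e-23)² + (1.0636e-23)² − 2·1.0792e-23·1.0636e-23·cos(51°)
|Δp⃗| = 9.2258e-24 kg·m/s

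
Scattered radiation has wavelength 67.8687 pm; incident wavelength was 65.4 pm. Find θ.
91.00°

First find the wavelength shift:
Δλ = λ' - λ = 67.8687 - 65.4 = 2.4687 pm

Using Δλ = λ_C(1 - cos θ), with λ_C = h/(m_e·c) ≈ 2.42631024 pm:
cos θ = 1 - Δλ/λ_C
cos θ = 1 - 2.4687/2.42631024
cos θ = -0.017471

θ = arccos(-0.017471)
θ = 91.00°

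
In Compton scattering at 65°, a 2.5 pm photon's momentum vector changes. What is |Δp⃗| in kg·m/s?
2.4708e-22 kg·m/s

Photon momentum magnitude is p = h/λ.

Initial momentum:
p₀ = h/λ = 6.6261e-34/2.5000e-12 = 2.6504e-22 kg·m/s

After scattering:
λ' = λ + Δλ = 2.5 + 1.4009 = 3.9009 pm
p' = h/λ' = 6.6261e-34/3.9009e-12 = 1.6986e-22 kg·m/s

Momentum is a vector; the scattered photon's direction makes angle θ = 65° with the incident direction. The magnitude of the vector change Δp⃗ = p⃗₀ − p⃗' is found from the law of cosines:
|Δp⃗|² = p₀² + p'² − 2p₀p'cos θ
|Δp⃗|² = (2.6504e-22)² + (1.6986e-22)² − 2·2.6504e-22·1.6986e-22·cos(65°)
|Δp⃗| = 2.4708e-22 kg·m/s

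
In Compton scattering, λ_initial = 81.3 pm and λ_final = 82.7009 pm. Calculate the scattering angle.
65.00°

First find the wavelength shift:
Δλ = λ' - λ = 82.7009 - 81.3 = 1.4009 pm

Using Δλ = λ_C(1 - cos θ), with λ_C = h/(m_e·c) ≈ 2.42631024 pm:
cos θ = 1 - Δλ/λ_C
cos θ = 1 - 1.4009/2.42631024
cos θ = 0.422621

θ = arccos(0.422621)
θ = 65.00°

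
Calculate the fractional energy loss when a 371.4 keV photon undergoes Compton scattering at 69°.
0.3180 (or 31.80%)

Calculate initial and final photon energies:

Initial: E₀ = 371.4 keV → λ₀ = 3.3383 pm
Compton shift: Δλ = 1.5568 pm
Final wavelength: λ' = 4.8951 pm
Final energy: E' = 253.2827 keV

Fractional energy loss:
(E₀ - E')/E₀ = (371.4000 - 253.2827)/371.4000
= 118.1173/371.4000
= 0.3180
= 31.80%

(Intermediate values are shown rounded; full precision is carried through to the final answer.)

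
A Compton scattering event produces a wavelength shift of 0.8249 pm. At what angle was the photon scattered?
48.70°

From the Compton formula Δλ = λ_C(1 - cos θ), we can solve for θ:

cos θ = 1 - Δλ/λ_C

Given:
- Δλ = 0.8249 pm
- λ_C = h/(m_e·c) ≈ 2.42631024 pm

cos θ = 1 - 0.8249/2.42631024
cos θ = 1 - 0.339981
cos θ = 0.660019

θ = arccos(0.660019)
θ = 48.70°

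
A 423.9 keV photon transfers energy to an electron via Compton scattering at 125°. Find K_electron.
240.0244 keV

By energy conservation: K_e = E_initial - E_final

First find the scattered photon energy:
Initial wavelength: λ = hc/E = 2.9248 pm
Compton shift: Δλ = λ_C(1 - cos(125°)) = 3.8180 pm
Final wavelength: λ' = 2.9248 + 3.8180 = 6.7428 pm
Final photon energy: E' = hc/λ' = 183.8756 keV

Electron kinetic energy:
K_e = E - E' = 423.9000 - 183.8756 = 240.0244 keV

(Intermediate values are shown rounded; full precision is carried through to the final answer.)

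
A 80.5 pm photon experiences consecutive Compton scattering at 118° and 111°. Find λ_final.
87.3612 pm

Apply Compton shift twice:

First scattering at θ₁ = 118°:
Δλ₁ = λ_C(1 - cos(118°))
Δλ₁ = 2.4263 × 1.4695
Δλ₁ = 3.5654 pm

After first scattering:
λ₁ = 80.5 + 3.5654 = 84.0654 pm

Second scattering at θ₂ = 111°:
Δλ₂ = λ_C(1 - cos(111°))
Δλ₂ = 2.4263 × 1.3584
Δλ₂ = 3.2958 pm

Final wavelength:
λ₂ = 84.0654 + 3.2958 = 87.3612 pm

Total shift: Δλ_total = 3.5654 + 3.2958 = 6.8612 pm

(Intermediate values are shown rounded; full precision is carried through to the final answer.)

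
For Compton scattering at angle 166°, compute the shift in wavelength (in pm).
4.7805 pm

Using the Compton scattering formula:
Δλ = λ_C(1 - cos θ)

where λ_C = h/(m_e·c) ≈ 2.4263 pm is the Compton wavelength of an electron.

For θ = 166°:
cos(166°) = -0.9703
1 - cos(166°) = 1.9703

Δλ = 2.4263 × 1.9703
Δλ = 4.7805 pm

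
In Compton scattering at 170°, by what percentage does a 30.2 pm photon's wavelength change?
15.9462%

Calculate the Compton shift:
Δλ = λ_C(1 - cos(170°))
Δλ = 2.4263 × (1 - cos(170°))
Δλ = 2.4263 × 1.9848
Δλ = 4.8158 pm

Percentage change:
(Δλ/λ₀) × 100 = (4.8158/30.2) × 100
= 15.9462%

(Intermediate values are shown rounded; full precision is carried through to the final answer.)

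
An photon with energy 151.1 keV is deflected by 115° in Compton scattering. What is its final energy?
106.3589 keV

First convert energy to wavelength:
λ = hc/E, with hc ≈ 1239.842 keV·pm (i.e. 1239.842 eV·nm)

For E = 151.1 keV = 151100 eV:
λ = 1239.842 keV·pm / 151.1 keV
λ = 8.2054 pm

Calculate the Compton shift:
Δλ = λ_C(1 - cos(115°)) = 2.4263 × 1.4226
Δλ = 3.4517 pm

Final wavelength:
λ' = 8.2054 + 3.4517 = 11.6572 pm

Final energy:
E' = hc/λ' = 1239.842 / 11.6572 = 106.3589 keV

(Intermediate values are shown rounded; full precision is carried through to the final answer.)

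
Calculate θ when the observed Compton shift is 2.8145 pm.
99.21°

From the Compton formula Δλ = λ_C(1 - cos θ), we can solve for θ:

cos θ = 1 - Δλ/λ_C

Given:
- Δλ = 2.8145 pm
- λ_C = h/(m_e·c) ≈ 2.42631024 pm

cos θ = 1 - 2.8145/2.42631024
cos θ = 1 - 1.159992
cos θ = -0.159992

θ = arccos(-0.159992)
θ = 99.21°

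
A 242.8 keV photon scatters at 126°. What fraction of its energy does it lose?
0.4300 (or 43.00%)

Calculate initial and final photon energies:

Initial: E₀ = 242.8 keV → λ₀ = 5.1064 pm
Compton shift: Δλ = 3.8525 pm
Final wavelength: λ' = 8.9589 pm
Final energy: E' = 138.3923 keV

Fractional energy loss:
(E₀ - E')/E₀ = (242.8000 - 138.3923)/242.8000
= 104.4077/242.8000
= 0.4300
= 43.00%

(Intermediate values are shown rounded; full precision is carried through to the final answer.)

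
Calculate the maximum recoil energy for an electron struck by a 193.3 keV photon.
83.2552 keV

Maximum energy transfer occurs at θ = 180° (backscattering).

Initial photon: E₀ = 193.3 keV → λ₀ = 6.4141 pm

Maximum Compton shift (at 180°):
Δλ_max = 2λ_C = 2 × 2.4263 = 4.8526 pm

Final wavelength:
λ' = 6.4141 + 4.8526 = 11.2667 pm

Minimum photon energy (maximum energy to electron):
E'_min = hc/λ' = 110.0448 keV

Maximum electron kinetic energy:
K_max = E₀ - E'_min = 193.3000 - 110.0448 = 83.2552 keV

(Intermediate values are shown rounded; full precision is carried through to the final answer.)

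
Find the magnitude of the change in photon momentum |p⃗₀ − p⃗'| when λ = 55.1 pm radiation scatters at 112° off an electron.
1.9374e-23 kg·m/s

Photon momentum magnitude is p = h/λ.

Initial momentum:
p₀ = h/λ = 6.6261e-34/5.5100e-11 = 1.2026e-23 kg·m/s

After scattering:
λ' = λ + Δλ = 55.1 + 3.3352 = 58.4352 pm
p' = h/λ' = 6.6261e-34/5.8435e-11 = 1.1339e-23 kg·m/s

Momentum is a vector; the scattered photon's direction makes angle θ = 112° with the incident direction. The magnitude of the vector change Δp⃗ = p⃗₀ − p⃗' is found from the law of cosines:
|Δp⃗|² = p₀² + p'² − 2p₀p'cos θ
|Δp⃗|² = (1.2026e-23)² + (1.1339e-23)² − 2·1.2026e-23·1.1339e-23·cos(112°)
|Δp⃗| = 1.9374e-23 kg·m/s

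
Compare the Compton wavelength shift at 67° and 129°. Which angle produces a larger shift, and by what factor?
129° produces the larger shift by a factor of 2.674

Calculate both shifts using Δλ = λ_C(1 - cos θ):

For θ₁ = 67°:
Δλ₁ = 2.4263 × (1 - cos(67°))
Δλ₁ = 2.4263 × 0.6093
Δλ₁ = 1.4783 pm

For θ₂ = 129°:
Δλ₂ = 2.4263 × (1 - cos(129°))
Δλ₂ = 2.4263 × 1.6293
Δλ₂ = 3.9532 pm

The 129° angle produces the larger shift.
Ratio: 3.9532/1.4783 = 2.674

(Intermediate values are shown rounded; full precision is carried through to the final answer.)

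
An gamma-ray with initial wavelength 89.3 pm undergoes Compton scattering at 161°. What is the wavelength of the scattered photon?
94.0204 pm

Using the Compton scattering formula:
λ' = λ + Δλ = λ + λ_C(1 - cos θ)

Given:
- Initial wavelength λ = 89.3 pm
- Scattering angle θ = 161°
- Compton wavelength λ_C ≈ 2.4263 pm

Calculate the shift:
Δλ = 2.4263 × (1 - cos(161°))
Δλ = 2.4263 × 1.9455
Δλ = 4.7204 pm

Final wavelength:
λ' = 89.3 + 4.7204 = 94.0204 pm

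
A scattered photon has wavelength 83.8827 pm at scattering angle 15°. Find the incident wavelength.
83.8000 pm

From λ' = λ + Δλ, we have λ = λ' - Δλ

First calculate the Compton shift:
Δλ = λ_C(1 - cos θ)
Δλ = 2.4263 × (1 - cos(15°))
Δλ = 2.4263 × 0.0341
Δλ = 0.0827 pm

Initial wavelength:
λ = λ' - Δλ
λ = 83.8827 - 0.0827
λ = 83.8000 pm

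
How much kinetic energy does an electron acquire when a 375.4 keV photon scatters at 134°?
208.1812 keV

By energy conservation: K_e = E_initial - E_final

First find the scattered photon energy:
Initial wavelength: λ = hc/E = 3.3027 pm
Compton shift: Δλ = λ_C(1 - cos(134°)) = 4.1118 pm
Final wavelength: λ' = 3.3027 + 4.1118 = 7.4145 pm
Final photon energy: E' = hc/λ' = 167.2188 keV

Electron kinetic energy:
K_e = E - E' = 375.4000 - 167.2188 = 208.1812 keV

(Intermediate values are shown rounded; full precision is carried through to the final answer.)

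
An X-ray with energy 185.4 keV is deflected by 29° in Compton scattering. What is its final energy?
177.3331 keV

First convert energy to wavelength:
λ = hc/E, with hc ≈ 1239.842 keV·pm (i.e. 1239.842 eV·nm)

For E = 185.4 keV = 185400 eV:
λ = 1239.842 keV·pm / 185.4 keV
λ = 6.6874 pm

Calculate the Compton shift:
Δλ = λ_C(1 - cos(29°)) = 2.4263 × 0.1254
Δλ = 0.3042 pm

Final wavelength:
λ' = 6.6874 + 0.3042 = 6.9916 pm

Final energy:
E' = hc/λ' = 1239.842 / 6.9916 = 177.3331 keV

(Intermediate values are shown rounded; full precision is carried through to the final answer.)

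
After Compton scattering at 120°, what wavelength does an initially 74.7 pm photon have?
78.3395 pm

Using the Compton formula: λ' = λ + λ_C(1 − cos θ)

For θ = 120°, cos θ = -1/2 (exact) = -0.5000, so:
1 − cos 120° = 1 − (-1/2) = 1.5000

Δλ = λ_C × 1.5000 = 2.4263 × 1.5000 = 3.6395 pm

λ' = 74.7 + 3.6395 = 78.3395 pm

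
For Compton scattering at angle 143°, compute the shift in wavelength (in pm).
4.3640 pm

Using the Compton scattering formula:
Δλ = λ_C(1 - cos θ)

where λ_C = h/(m_e·c) ≈ 2.4263 pm is the Compton wavelength of an electron.

For θ = 143°:
cos(143°) = -0.7986
1 - cos(143°) = 1.7986

Δλ = 2.4263 × 1.7986
Δλ = 4.3640 pm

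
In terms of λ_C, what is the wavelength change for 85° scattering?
0.9128 λ_C

The Compton shift formula is:
Δλ = λ_C(1 - cos θ)

Dividing both sides by λ_C:
Δλ/λ_C = 1 - cos θ

For θ = 85°:
Δλ/λ_C = 1 - cos(85°)
Δλ/λ_C = 1 - 0.0872
Δλ/λ_C = 0.9128

This means the shift is 0.9128 × λ_C = 2.2148 pm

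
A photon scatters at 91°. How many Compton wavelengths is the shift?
1.0175 λ_C

The Compton shift formula is:
Δλ = λ_C(1 - cos θ)

Dividing both sides by λ_C:
Δλ/λ_C = 1 - cos θ

For θ = 91°:
Δλ/λ_C = 1 - cos(91°)
Δλ/λ_C = 1 - -0.0175
Δλ/λ_C = 1.0175

This means the shift is 1.0175 × λ_C = 2.4687 pm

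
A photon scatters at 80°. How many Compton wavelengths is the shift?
0.8264 λ_C

The Compton shift formula is:
Δλ = λ_C(1 - cos θ)

Dividing both sides by λ_C:
Δλ/λ_C = 1 - cos θ

For θ = 80°:
Δλ/λ_C = 1 - cos(80°)
Δλ/λ_C = 1 - 0.1736
Δλ/λ_C = 0.8264

This means the shift is 0.8264 × λ_C = 2.0050 pm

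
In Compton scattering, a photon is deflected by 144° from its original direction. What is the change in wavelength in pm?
4.3892 pm

Using the Compton scattering formula:
Δλ = λ_C(1 - cos θ)

where λ_C = h/(m_e·c) ≈ 2.4263 pm is the Compton wavelength of an electron.

For θ = 144°:
cos(144°) = -0.8090
1 - cos(144°) = 1.8090

Δλ = 2.4263 × 1.8090
Δλ = 4.3892 pm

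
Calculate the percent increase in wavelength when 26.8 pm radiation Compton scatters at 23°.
0.7197%

Calculate the Compton shift:
Δλ = λ_C(1 - cos(23°))
Δλ = 2.4263 × (1 - cos(23°))
Δλ = 2.4263 × 0.0795
Δλ = 0.1929 pm

Percentage change:
(Δλ/λ₀) × 100 = (0.1929/26.8) × 100
= 0.7197%

(Intermediate values are shown rounded; full precision is carried through to the final answer.)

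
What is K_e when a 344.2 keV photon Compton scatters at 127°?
178.6360 keV

By energy conservation: K_e = E_initial - E_final

First find the scattered photon energy:
Initial wavelength: λ = hc/E = 3.6021 pm
Compton shift: Δλ = λ_C(1 - cos(127°)) = 3.8865 pm
Final wavelength: λ' = 3.6021 + 3.8865 = 7.4886 pm
Final photon energy: E' = hc/λ' = 165.5640 keV

Electron kinetic energy:
K_e = E - E' = 344.2000 - 165.5640 = 178.6360 keV

(Intermediate values are shown rounded; full precision is carried through to the final answer.)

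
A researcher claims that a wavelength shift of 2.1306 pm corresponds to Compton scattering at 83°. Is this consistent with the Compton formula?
Yes, consistent

Calculate the expected shift for θ = 83°:

Δλ_expected = λ_C(1 - cos(83°))
Δλ_expected = 2.4263 × (1 - cos(83°))
Δλ_expected = 2.4263 × 0.8781
Δλ_expected = 2.1306 pm

Given shift: 2.1306 pm
Expected shift: 2.1306 pm
Difference: 0.0000 pm

The values match. This is consistent with Compton scattering at the stated angle.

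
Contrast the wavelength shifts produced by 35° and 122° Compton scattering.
122° produces the larger shift by a factor of 8.460

Calculate both shifts using Δλ = λ_C(1 - cos θ):

For θ₁ = 35°:
Δλ₁ = 2.4263 × (1 - cos(35°))
Δλ₁ = 2.4263 × 0.1808
Δλ₁ = 0.4388 pm

For θ₂ = 122°:
Δλ₂ = 2.4263 × (1 - cos(122°))
Δλ₂ = 2.4263 × 1.5299
Δλ₂ = 3.7121 pm

The 122° angle produces the larger shift.
Ratio: 3.7121/0.4388 = 8.460

(Intermediate values are shown rounded; full precision is carried through to the final answer.)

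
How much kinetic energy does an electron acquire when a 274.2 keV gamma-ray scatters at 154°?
138.3825 keV

By energy conservation: K_e = E_initial - E_final

First find the scattered photon energy:
Initial wavelength: λ = hc/E = 4.5217 pm
Compton shift: Δλ = λ_C(1 - cos(154°)) = 4.6071 pm
Final wavelength: λ' = 4.5217 + 4.6071 = 9.1287 pm
Final photon energy: E' = hc/λ' = 135.8175 keV

Electron kinetic energy:
K_e = E - E' = 274.2000 - 135.8175 = 138.3825 keV

(Intermediate values are shown rounded; full precision is carried through to the final answer.)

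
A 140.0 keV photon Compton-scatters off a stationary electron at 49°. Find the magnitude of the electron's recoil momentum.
5.9671e-23 kg·m/s

The electron is initially at rest, so by conservation of momentum:
p⃗_e = p⃗₀ − p⃗'  (incident photon momentum minus scattered photon momentum)

Photon momentum magnitudes (p = h/λ = E/c):
λ₀ = hc/E₀ = 8.8560 pm → p₀ = h/λ₀ = 7.4820e-23 kg·m/s
Δλ = λ_C(1 − cos 49°) = 0.8345 pm
λ' = 9.6905 pm → p' = h/λ' = 6.8377e-23 kg·m/s

The scattered photon makes angle θ = 49° with the incident direction, so by the law of cosines:
|p⃗_e|² = p₀² + p'² − 2p₀p'cos θ
|p⃗_e|² = (7.4820e-23)² + (6.8377e-23)² − 2·7.4820e-23·6.8377e-23·cos(49°)
|p⃗_e| = 5.9671e-23 kg·m/s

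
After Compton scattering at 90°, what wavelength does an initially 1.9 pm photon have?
4.3263 pm

Using the Compton formula: λ' = λ + λ_C(1 − cos θ)

For θ = 90°, cos θ = 0 (exact) = 0.0000, so:
1 − cos 90° = 1 − (0) = 1.0000

Δλ = λ_C × 1.0000 = 2.4263 × 1.0000 = 2.4263 pm

λ' = 1.9 + 2.4263 = 4.3263 pm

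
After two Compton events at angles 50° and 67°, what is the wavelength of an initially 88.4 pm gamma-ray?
90.7450 pm

Apply Compton shift twice:

First scattering at θ₁ = 50°:
Δλ₁ = λ_C(1 - cos(50°))
Δλ₁ = 2.4263 × 0.3572
Δλ₁ = 0.8667 pm

After first scattering:
λ₁ = 88.4 + 0.8667 = 89.2667 pm

Second scattering at θ₂ = 67°:
Δλ₂ = λ_C(1 - cos(67°))
Δλ₂ = 2.4263 × 0.6093
Δλ₂ = 1.4783 pm

Final wavelength:
λ₂ = 89.2667 + 1.4783 = 90.7450 pm

Total shift: Δλ_total = 0.8667 + 1.4783 = 2.3450 pm

(Intermediate values are shown rounded; full precision is carried through to the final answer.)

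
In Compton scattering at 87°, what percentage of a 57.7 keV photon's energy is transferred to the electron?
0.0967 (or 9.67%)

Calculate initial and final photon energies:

Initial: E₀ = 57.7 keV → λ₀ = 21.4877 pm
Compton shift: Δλ = 2.2993 pm
Final wavelength: λ' = 23.7871 pm
Final energy: E' = 52.1225 keV

Fractional energy loss:
(E₀ - E')/E₀ = (57.7000 - 52.1225)/57.7000
= 5.5775/57.7000
= 0.0967
= 9.67%

(Intermediate values are shown rounded; full precision is carried through to the final answer.)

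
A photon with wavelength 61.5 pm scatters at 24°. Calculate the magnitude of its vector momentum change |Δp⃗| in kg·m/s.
4.4727e-24 kg·m/s

Photon momentum magnitude is p = h/λ.

Initial momentum:
p₀ = h/λ = 6.6261e-34/6.1500e-11 = 1.0774e-23 kg·m/s

After scattering:
λ' = λ + Δλ = 61.5 + 0.2098 = 61.7098 pm
p' = h/λ' = 6.6261e-34/6.1710e-11 = 1.0737e-23 kg·m/s

Momentum is a vector; the scattered photon's direction makes angle θ = 24° with the incident direction. The magnitude of the vector change Δp⃗ = p⃗₀ − p⃗' is found from the law of cosines:
|Δp⃗|² = p₀² + p'² − 2p₀p'cos θ
|Δp⃗|² = (1.0774e-23)² + (1.0737e-23)² − 2·1.0774e-23·1.0737e-23·cos(24°)
|Δp⃗| = 4.4727e-24 kg·m/s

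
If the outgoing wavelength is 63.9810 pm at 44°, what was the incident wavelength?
63.3000 pm

From λ' = λ + Δλ, we have λ = λ' - Δλ

First calculate the Compton shift:
Δλ = λ_C(1 - cos θ)
Δλ = 2.4263 × (1 - cos(44°))
Δλ = 2.4263 × 0.2807
Δλ = 0.6810 pm

Initial wavelength:
λ = λ' - Δλ
λ = 63.9810 - 0.6810
λ = 63.3000 pm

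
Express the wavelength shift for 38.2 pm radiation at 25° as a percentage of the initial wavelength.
0.5951%

Calculate the Compton shift:
Δλ = λ_C(1 - cos(25°))
Δλ = 2.4263 × (1 - cos(25°))
Δλ = 2.4263 × 0.0937
Δλ = 0.2273 pm

Percentage change:
(Δλ/λ₀) × 100 = (0.2273/38.2) × 100
= 0.5951%

(Intermediate values are shown rounded; full precision is carried through to the final answer.)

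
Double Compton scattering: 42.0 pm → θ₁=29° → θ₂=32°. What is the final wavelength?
42.6729 pm

Apply Compton shift twice:

First scattering at θ₁ = 29°:
Δλ₁ = λ_C(1 - cos(29°))
Δλ₁ = 2.4263 × 0.1254
Δλ₁ = 0.3042 pm

After first scattering:
λ₁ = 42.0 + 0.3042 = 42.3042 pm

Second scattering at θ₂ = 32°:
Δλ₂ = λ_C(1 - cos(32°))
Δλ₂ = 2.4263 × 0.1520
Δλ₂ = 0.3687 pm

Final wavelength:
λ₂ = 42.3042 + 0.3687 = 42.6729 pm

Total shift: Δλ_total = 0.3042 + 0.3687 = 0.6729 pm

(Intermediate values are shown rounded; full precision is carried through to the final answer.)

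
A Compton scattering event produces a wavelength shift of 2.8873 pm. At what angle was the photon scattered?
100.95°

From the Compton formula Δλ = λ_C(1 - cos θ), we can solve for θ:

cos θ = 1 - Δλ/λ_C

Given:
- Δλ = 2.8873 pm
- λ_C = h/(m_e·c) ≈ 2.42631024 pm

cos θ = 1 - 2.8873/2.42631024
cos θ = 1 - 1.189996
cos θ = -0.189996

θ = arccos(-0.189996)
θ = 100.95°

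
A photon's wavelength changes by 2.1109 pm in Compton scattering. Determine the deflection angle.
82.53°

From the Compton formula Δλ = λ_C(1 - cos θ), we can solve for θ:

cos θ = 1 - Δλ/λ_C

Given:
- Δλ = 2.1109 pm
- λ_C = h/(m_e·c) ≈ 2.42631024 pm

cos θ = 1 - 2.1109/2.42631024
cos θ = 1 - 0.870004
cos θ = 0.129996

θ = arccos(0.129996)
θ = 82.53°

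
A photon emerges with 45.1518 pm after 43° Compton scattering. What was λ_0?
44.5000 pm

From λ' = λ + Δλ, we have λ = λ' - Δλ

First calculate the Compton shift:
Δλ = λ_C(1 - cos θ)
Δλ = 2.4263 × (1 - cos(43°))
Δλ = 2.4263 × 0.2686
Δλ = 0.6518 pm

Initial wavelength:
λ = λ' - Δλ
λ = 45.1518 - 0.6518
λ = 44.5000 pm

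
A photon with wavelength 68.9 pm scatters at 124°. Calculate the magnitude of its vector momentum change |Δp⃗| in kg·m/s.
1.6542e-23 kg·m/s

Photon momentum magnitude is p = h/λ.

Initial momentum:
p₀ = h/λ = 6.6261e-34/6.8900e-11 = 9.6169e-24 kg·m/s

After scattering:
λ' = λ + Δλ = 68.9 + 3.7831 = 72.6831 pm
p' = h/λ' = 6.6261e-34/7.2683e-11 = 9.1164e-24 kg·m/s

Momentum is a vector; the scattered photon's direction makes angle θ = 124° with the incident direction. The magnitude of the vector change Δp⃗ = p⃗₀ − p⃗' is found from the law of cosines:
|Δp⃗|² = p₀² + p'² − 2p₀p'cos θ
|Δp⃗|² = (9.6169e-24)² + (9.1164e-24)² − 2·9.6169e-24·9.1164e-24·cos(124°)
|Δp⃗| = 1.6542e-23 kg·m/s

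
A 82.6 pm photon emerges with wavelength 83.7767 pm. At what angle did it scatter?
59.00°

First find the wavelength shift:
Δλ = λ' - λ = 83.7767 - 82.6 = 1.1767 pm

Using Δλ = λ_C(1 - cos θ), with λ_C = h/(m_e·c) ≈ 2.42631024 pm:
cos θ = 1 - Δλ/λ_C
cos θ = 1 - 1.1767/2.42631024
cos θ = 0.515025

θ = arccos(0.515025)
θ = 59.00°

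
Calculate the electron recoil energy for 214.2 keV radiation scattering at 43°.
21.6799 keV

By energy conservation: K_e = E_initial - E_final

First find the scattered photon energy:
Initial wavelength: λ = hc/E = 5.7882 pm
Compton shift: Δλ = λ_C(1 - cos(43°)) = 0.6518 pm
Final wavelength: λ' = 5.7882 + 0.6518 = 6.4401 pm
Final photon energy: E' = hc/λ' = 192.5201 keV

Electron kinetic energy:
K_e = E - E' = 214.2000 - 192.5201 = 21.6799 keV

(Intermediate values are shown rounded; full precision is carried through to the final answer.)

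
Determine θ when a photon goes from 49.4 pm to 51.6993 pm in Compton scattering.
87.00°

First find the wavelength shift:
Δλ = λ' - λ = 51.6993 - 49.4 = 2.2993 pm

Using Δλ = λ_C(1 - cos θ), with λ_C = h/(m_e·c) ≈ 2.42631024 pm:
cos θ = 1 - Δλ/λ_C
cos θ = 1 - 2.2993/2.42631024
cos θ = 0.052347

θ = arccos(0.052347)
θ = 87.00°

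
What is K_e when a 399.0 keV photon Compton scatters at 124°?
219.0640 keV

By energy conservation: K_e = E_initial - E_final

First find the scattered photon energy:
Initial wavelength: λ = hc/E = 3.1074 pm
Compton shift: Δλ = λ_C(1 - cos(124°)) = 3.7831 pm
Final wavelength: λ' = 3.1074 + 3.7831 = 6.8905 pm
Final photon energy: E' = hc/λ' = 179.9360 keV

Electron kinetic energy:
K_e = E - E' = 399.0000 - 179.9360 = 219.0640 keV

(Intermediate values are shown rounded; full precision is carried through to the final answer.)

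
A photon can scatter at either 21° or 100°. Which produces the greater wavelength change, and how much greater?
100° produces the larger shift by a factor of 17.670

Calculate both shifts using Δλ = λ_C(1 - cos θ):

For θ₁ = 21°:
Δλ₁ = 2.4263 × (1 - cos(21°))
Δλ₁ = 2.4263 × 0.0664
Δλ₁ = 0.1612 pm

For θ₂ = 100°:
Δλ₂ = 2.4263 × (1 - cos(100°))
Δλ₂ = 2.4263 × 1.1736
Δλ₂ = 2.8476 pm

The 100° angle produces the larger shift.
Ratio: 2.8476/0.1612 = 17.670

(Intermediate values are shown rounded; full precision is carried through to the final answer.)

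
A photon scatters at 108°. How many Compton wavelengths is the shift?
1.3090 λ_C

The Compton shift formula is:
Δλ = λ_C(1 - cos θ)

Dividing both sides by λ_C:
Δλ/λ_C = 1 - cos θ

For θ = 108°:
Δλ/λ_C = 1 - cos(108°)
Δλ/λ_C = 1 - -0.3090
Δλ/λ_C = 1.3090

This means the shift is 1.3090 × λ_C = 3.1761 pm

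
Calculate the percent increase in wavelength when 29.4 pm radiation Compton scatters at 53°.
3.2861%

Calculate the Compton shift:
Δλ = λ_C(1 - cos(53°))
Δλ = 2.4263 × (1 - cos(53°))
Δλ = 2.4263 × 0.3982
Δλ = 0.9661 pm

Percentage change:
(Δλ/λ₀) × 100 = (0.9661/29.4) × 100
= 3.2861%

(Intermediate values are shown rounded; full precision is carried through to the final answer.)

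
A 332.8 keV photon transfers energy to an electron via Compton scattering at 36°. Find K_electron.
36.8152 keV

By energy conservation: K_e = E_initial - E_final

First find the scattered photon energy:
Initial wavelength: λ = hc/E = 3.7255 pm
Compton shift: Δλ = λ_C(1 - cos(36°)) = 0.4634 pm
Final wavelength: λ' = 3.7255 + 0.4634 = 4.1889 pm
Final photon energy: E' = hc/λ' = 295.9848 keV

Electron kinetic energy:
K_e = E - E' = 332.8000 - 295.9848 = 36.8152 keV

(Intermediate values are shown rounded; full precision is carried through to the final answer.)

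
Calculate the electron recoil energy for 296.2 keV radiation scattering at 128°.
143.2449 keV

By energy conservation: K_e = E_initial - E_final

First find the scattered photon energy:
Initial wavelength: λ = hc/E = 4.1858 pm
Compton shift: Δλ = λ_C(1 - cos(128°)) = 3.9201 pm
Final wavelength: λ' = 4.1858 + 3.9201 = 8.1059 pm
Final photon energy: E' = hc/λ' = 152.9551 keV

Electron kinetic energy:
K_e = E - E' = 296.2000 - 152.9551 = 143.2449 keV

(Intermediate values are shown rounded; full precision is carried through to the final answer.)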